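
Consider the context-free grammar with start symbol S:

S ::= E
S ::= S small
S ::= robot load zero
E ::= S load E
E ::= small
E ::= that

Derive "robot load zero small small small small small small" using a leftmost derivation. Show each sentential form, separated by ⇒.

S ⇒ S small   [S ::= S small]
S small ⇒ S small small   [S ::= S small]
S small small ⇒ S small small small   [S ::= S small]
S small small small ⇒ S small small small small   [S ::= S small]
S small small small small ⇒ S small small small small small   [S ::= S small]
S small small small small small ⇒ S small small small small small small   [S ::= S small]
S small small small small small small ⇒ robot load zero small small small small small small   [S ::= robot load zero]

S ⇒ S small ⇒ S small small ⇒ S small small small ⇒ S small small small small ⇒ S small small small small small ⇒ S small small small small small small ⇒ robot load zero small small small small small small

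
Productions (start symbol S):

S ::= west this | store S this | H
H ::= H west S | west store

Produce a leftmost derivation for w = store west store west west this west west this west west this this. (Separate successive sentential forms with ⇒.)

S ⇒ store S this ⇒ store H this ⇒ store H west S this ⇒ store H west S west S this ⇒ store H west S west S west S this ⇒ store west store west S west S west S this ⇒ store west store west west this west S west S this ⇒ store west store west west this west west this west S this ⇒ store west store west west this west west this west west this this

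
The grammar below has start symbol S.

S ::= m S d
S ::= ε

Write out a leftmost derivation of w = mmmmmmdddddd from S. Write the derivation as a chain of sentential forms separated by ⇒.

S ⇒ mSd   [S ::= m S d]
mSd ⇒ mmSdd   [S ::= m S d]
mmSdd ⇒ mmmSddd   [S ::= m S d]
mmmSddd ⇒ mmmmSdddd   [S ::= m S d]
mmmmSdddd ⇒ mmmmmSddddd   [S ::= m S d]
mmmmmSddddd ⇒ mmmmmmSdddddd   [S ::= m S d]
mmmmmmSdddddd ⇒ mmmmmmdddddd   [S ::= ε]

S ⇒ mSd ⇒ mmSdd ⇒ mmmSddd ⇒ mmmmSdddd ⇒ mmmmmSddddd ⇒ mmmmmmSdddddd ⇒ mmmmmmdddddd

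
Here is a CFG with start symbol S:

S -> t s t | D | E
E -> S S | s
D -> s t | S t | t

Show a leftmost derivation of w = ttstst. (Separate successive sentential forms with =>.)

S => D => St => Et => SSt => ESt => SSSt => DSSt => tSSt => ttstSt => ttstEt => ttstst

S => D   [S -> D]
D => St   [D -> S t]
St => Et   [S -> E]
Et => SSt   [E -> S S]
SSt => ESt   [S -> E]
ESt => SSSt   [E -> S S]
SSSt => DSSt   [S -> D]
DSSt => tSSt   [D -> t]
tSSt => ttstSt   [S -> t s t]
ttstSt => ttstEt   [S -> E]
ttstEt => ttstst   [E -> s]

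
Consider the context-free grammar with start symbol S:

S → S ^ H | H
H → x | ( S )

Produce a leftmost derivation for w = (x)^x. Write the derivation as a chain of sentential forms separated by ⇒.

S ⇒ S^H ⇒ H^H ⇒ (S)^H ⇒ (H)^H ⇒ (x)^H ⇒ (x)^x

S ⇒ S^H   [S → S ^ H]
S^H ⇒ H^H   [S → H]
H^H ⇒ (S)^H   [H → ( S )]
(S)^H ⇒ (H)^H   [S → H]
(H)^H ⇒ (x)^H   [H → x]
(x)^H ⇒ (x)^x   [H → x]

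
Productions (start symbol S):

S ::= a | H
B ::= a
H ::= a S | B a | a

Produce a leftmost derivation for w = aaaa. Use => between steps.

S => H => aS => aH => aaS => aaH => aaaS => aaaH => aaaa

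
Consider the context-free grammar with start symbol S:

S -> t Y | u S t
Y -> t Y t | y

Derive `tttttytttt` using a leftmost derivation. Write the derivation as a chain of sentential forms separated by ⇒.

S⇒tY⇒ttYt⇒tttYtt⇒ttttYttt⇒tttttYtttt⇒tttttytttt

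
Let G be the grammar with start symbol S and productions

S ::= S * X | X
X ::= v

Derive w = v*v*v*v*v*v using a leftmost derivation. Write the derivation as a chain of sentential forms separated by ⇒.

S ⇒ S*X ⇒ S*X*X ⇒ S*X*X*X ⇒ S*X*X*X*X ⇒ S*X*X*X*X*X ⇒ X*X*X*X*X*X ⇒ v*X*X*X*X*X ⇒ v*v*X*X*X*X ⇒ v*v*v*X*X*X ⇒ v*v*v*v*X*X ⇒ v*v*v*v*v*X ⇒ v*v*v*v*v*v

S ⇒ S*X   [S ::= S * X]
S*X ⇒ S*X*X   [S ::= S * X]
S*X*X ⇒ S*X*X*X   [S ::= S * X]
S*X*X*X ⇒ S*X*X*X*X   [S ::= S * X]
S*X*X*X*X ⇒ S*X*X*X*X*X   [S ::= S * X]
S*X*X*X*X*X ⇒ X*X*X*X*X*X   [S ::= X]
X*X*X*X*X*X ⇒ v*X*X*X*X*X   [X ::= v]
v*X*X*X*X*X ⇒ v*v*X*X*X*X   [X ::= v]
v*v*X*X*X*X ⇒ v*v*v*X*X*X   [X ::= v]
v*v*v*X*X*X ⇒ v*v*v*v*X*X   [X ::= v]
v*v*v*v*X*X ⇒ v*v*v*v*v*X   [X ::= v]
v*v*v*v*v*X ⇒ v*v*v*v*v*v   [X ::= v]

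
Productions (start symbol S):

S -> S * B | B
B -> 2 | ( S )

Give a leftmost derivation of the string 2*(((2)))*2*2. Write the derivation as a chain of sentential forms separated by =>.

S => S*B   [S -> S * B]
S*B => S*B*B   [S -> S * B]
S*B*B => S*B*B*B   [S -> S * B]
S*B*B*B => B*B*B*B   [S -> B]
B*B*B*B => 2*B*B*B   [B -> 2]
2*B*B*B => 2*(S)*B*B   [B -> ( S )]
2*(S)*B*B => 2*(B)*B*B   [S -> B]
2*(B)*B*B => 2*((S))*B*B   [B -> ( S )]
2*((S))*B*B => 2*((B))*B*B   [S -> B]
2*((B))*B*B => 2*(((S)))*B*B   [B -> ( S )]
2*(((S)))*B*B => 2*(((B)))*B*B   [S -> B]
2*(((B)))*B*B => 2*(((2)))*B*B   [B -> 2]
2*(((2)))*B*B => 2*(((2)))*2*B   [B -> 2]
2*(((2)))*2*B => 2*(((2)))*2*2   [B -> 2]

S => S*B => S*B*B => S*B*B*B => B*B*B*B => 2*B*B*B => 2*(S)*B*B => 2*(B)*B*B => 2*((S))*B*B => 2*((B))*B*B => 2*(((S)))*B*B => 2*(((B)))*B*B => 2*(((2)))*B*B => 2*(((2)))*2*B => 2*(((2)))*2*2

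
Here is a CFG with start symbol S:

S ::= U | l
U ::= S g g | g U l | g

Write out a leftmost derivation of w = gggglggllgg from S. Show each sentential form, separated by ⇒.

S ⇒ U   [S ::= U]
U ⇒ Sgg   [U ::= S g g]
Sgg ⇒ Ugg   [S ::= U]
Ugg ⇒ gUlgg   [U ::= g U l]
gUlgg ⇒ ggUllgg   [U ::= g U l]
ggUllgg ⇒ ggSggllgg   [U ::= S g g]
ggSggllgg ⇒ ggUggllgg   [S ::= U]
ggUggllgg ⇒ gggUlggllgg   [U ::= g U l]
gggUlggllgg ⇒ gggglggllgg   [U ::= g]

S⇒U⇒Sgg⇒Ugg⇒gUlgg⇒ggUllgg⇒ggSggllgg⇒ggUggllgg⇒gggUlggllgg⇒gggglggllgg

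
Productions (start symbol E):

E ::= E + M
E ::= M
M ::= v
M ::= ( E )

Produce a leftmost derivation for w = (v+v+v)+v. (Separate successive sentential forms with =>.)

E => E+M => M+M => (E)+M => (E+M)+M => (E+M+M)+M => (M+M+M)+M => (v+M+M)+M => (v+v+M)+M => (v+v+v)+M => (v+v+v)+v

E => E+M   [E ::= E + M]
E+M => M+M   [E ::= M]
M+M => (E)+M   [M ::= ( E )]
(E)+M => (E+M)+M   [E ::= E + M]
(E+M)+M => (E+M+M)+M   [E ::= E + M]
(E+M+M)+M => (M+M+M)+M   [E ::= M]
(M+M+M)+M => (v+M+M)+M   [M ::= v]
(v+M+M)+M => (v+v+M)+M   [M ::= v]
(v+v+M)+M => (v+v+v)+M   [M ::= v]
(v+v+v)+M => (v+v+v)+v   [M ::= v]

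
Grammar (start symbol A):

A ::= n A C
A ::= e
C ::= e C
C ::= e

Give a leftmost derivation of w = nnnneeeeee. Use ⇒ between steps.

A ⇒ nAC   [A ::= n A C]
nAC ⇒ nnACC   [A ::= n A C]
nnACC ⇒ nnnACCC   [A ::= n A C]
nnnACCC ⇒ nnnnACCCC   [A ::= n A C]
nnnnACCCC ⇒ nnnneCCCC   [A ::= e]
nnnneCCCC ⇒ nnnneeCCCC   [C ::= e C]
nnnneeCCCC ⇒ nnnneeeCCC   [C ::= e]
nnnneeeCCC ⇒ nnnneeeeCC   [C ::= e]
nnnneeeeCC ⇒ nnnneeeeeC   [C ::= e]
nnnneeeeeC ⇒ nnnneeeeee   [C ::= e]

A ⇒ nAC ⇒ nnACC ⇒ nnnACCC ⇒ nnnnACCCC ⇒ nnnneCCCC ⇒ nnnneeCCCC ⇒ nnnneeeCCC ⇒ nnnneeeeCC ⇒ nnnneeeeeC ⇒ nnnneeeeee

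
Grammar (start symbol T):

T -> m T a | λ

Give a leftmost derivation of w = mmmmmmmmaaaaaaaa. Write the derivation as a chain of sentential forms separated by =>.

T => mTa   [T -> m T a]
mTa => mmTaa   [T -> m T a]
mmTaa => mmmTaaa   [T -> m T a]
mmmTaaa => mmmmTaaaa   [T -> m T a]
mmmmTaaaa => mmmmmTaaaaa   [T -> m T a]
mmmmmTaaaaa => mmmmmmTaaaaaa   [T -> m T a]
mmmmmmTaaaaaa => mmmmmmmTaaaaaaa   [T -> m T a]
mmmmmmmTaaaaaaa => mmmmmmmmTaaaaaaaa   [T -> m T a]
mmmmmmmmTaaaaaaaa => mmmmmmmmaaaaaaaa   [T -> λ]

T => mTa => mmTaa => mmmTaaa => mmmmTaaaa => mmmmmTaaaaa => mmmmmmTaaaaaa => mmmmmmmTaaaaaaa => mmmmmmmmTaaaaaaaa => mmmmmmmmaaaaaaaa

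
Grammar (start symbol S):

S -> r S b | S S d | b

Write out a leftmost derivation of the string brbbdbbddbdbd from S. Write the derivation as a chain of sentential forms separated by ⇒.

S ⇒ SSd ⇒ SSdSd ⇒ SSdSdSd ⇒ bSdSdSd ⇒ bSSddSdSd ⇒ brSbSddSdSd ⇒ brSSdbSddSdSd ⇒ brbSdbSddSdSd ⇒ brbbdbSddSdSd ⇒ brbbdbbddSdSd ⇒ brbbdbbddbdSd ⇒ brbbdbbddbdbd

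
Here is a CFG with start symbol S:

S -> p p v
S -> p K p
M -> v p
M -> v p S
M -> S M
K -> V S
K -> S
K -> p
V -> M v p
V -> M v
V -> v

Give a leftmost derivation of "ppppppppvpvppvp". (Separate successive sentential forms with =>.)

S=>pKp=>pVSp=>pMvSp=>pSMvSp=>ppKpMvSp=>ppSpMvSp=>pppKppMvSp=>pppSppMvSp=>ppppKpppMvSp=>ppppppppMvSp=>ppppppppvpvSp=>ppppppppvpvppvp

S => pKp   [S -> p K p]
pKp => pVSp   [K -> V S]
pVSp => pMvSp   [V -> M v]
pMvSp => pSMvSp   [M -> S M]
pSMvSp => ppKpMvSp   [S -> p K p]
ppKpMvSp => ppSpMvSp   [K -> S]
ppSpMvSp => pppKppMvSp   [S -> p K p]
pppKppMvSp => pppSppMvSp   [K -> S]
pppSppMvSp => ppppKpppMvSp   [S -> p K p]
ppppKpppMvSp => ppppppppMvSp   [K -> p]
ppppppppMvSp => ppppppppvpvSp   [M -> v p]
ppppppppvpvSp => ppppppppvpvppvp   [S -> p p v]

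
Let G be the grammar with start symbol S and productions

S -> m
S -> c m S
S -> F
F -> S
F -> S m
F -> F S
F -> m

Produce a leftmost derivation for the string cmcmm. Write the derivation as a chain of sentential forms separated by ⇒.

S ⇒ cmS   [S -> c m S]
cmS ⇒ cmcmS   [S -> c m S]
cmcmS ⇒ cmcmF   [S -> F]
cmcmF ⇒ cmcmm   [F -> m]

S ⇒ cmS ⇒ cmcmS ⇒ cmcmF ⇒ cmcmm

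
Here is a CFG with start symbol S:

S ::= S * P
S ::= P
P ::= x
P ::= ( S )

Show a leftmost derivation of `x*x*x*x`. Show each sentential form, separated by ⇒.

S ⇒ S*P ⇒ S*P*P ⇒ S*P*P*P ⇒ P*P*P*P ⇒ x*P*P*P ⇒ x*x*P*P ⇒ x*x*x*P ⇒ x*x*x*x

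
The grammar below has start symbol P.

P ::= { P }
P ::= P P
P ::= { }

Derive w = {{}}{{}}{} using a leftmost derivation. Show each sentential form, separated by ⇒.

P ⇒ PP ⇒ {P}P ⇒ {{}}P ⇒ {{}}PP ⇒ {{}}{P}P ⇒ {{}}{{}}P ⇒ {{}}{{}}{}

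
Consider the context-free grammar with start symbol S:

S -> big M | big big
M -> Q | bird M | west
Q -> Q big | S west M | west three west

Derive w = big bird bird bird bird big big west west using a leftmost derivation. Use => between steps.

S => big M   [S -> big M]
big M => big bird M   [M -> bird M]
big bird M => big bird bird M   [M -> bird M]
big bird bird M => big bird bird bird M   [M -> bird M]
big bird bird bird M => big bird bird bird bird M   [M -> bird M]
big bird bird bird bird M => big bird bird bird bird Q   [M -> Q]
big bird bird bird bird Q => big bird bird bird bird S west M   [Q -> S west M]
big bird bird bird bird S west M => big bird bird bird bird big big west M   [S -> big big]
big bird bird bird bird big big west M => big bird bird bird bird big big west west   [M -> west]

S => big M => big bird M => big bird bird M => big bird bird bird M => big bird bird bird bird M => big bird bird bird bird Q => big bird bird bird bird S west M => big bird bird bird bird big big west M => big bird bird bird bird big big west west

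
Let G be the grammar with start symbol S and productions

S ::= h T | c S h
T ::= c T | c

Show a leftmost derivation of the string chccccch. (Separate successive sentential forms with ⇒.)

S ⇒ cSh   [S ::= c S h]
cSh ⇒ chTh   [S ::= h T]
chTh ⇒ chcTh   [T ::= c T]
chcTh ⇒ chccTh   [T ::= c T]
chccTh ⇒ chcccTh   [T ::= c T]
chcccTh ⇒ chccccTh   [T ::= c T]
chccccTh ⇒ chccccch   [T ::= c]

S ⇒ cSh ⇒ chTh ⇒ chcTh ⇒ chccTh ⇒ chcccTh ⇒ chccccTh ⇒ chccccch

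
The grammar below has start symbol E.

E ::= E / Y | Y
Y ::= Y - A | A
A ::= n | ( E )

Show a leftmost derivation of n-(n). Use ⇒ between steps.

E ⇒ Y   [E ::= Y]
Y ⇒ Y-A   [Y ::= Y - A]
Y-A ⇒ A-A   [Y ::= A]
A-A ⇒ n-A   [A ::= n]
n-A ⇒ n-(E)   [A ::= ( E )]
n-(E) ⇒ n-(Y)   [E ::= Y]
n-(Y) ⇒ n-(A)   [Y ::= A]
n-(A) ⇒ n-(n)   [A ::= n]

E ⇒ Y ⇒ Y-A ⇒ A-A ⇒ n-A ⇒ n-(E) ⇒ n-(Y) ⇒ n-(A) ⇒ n-(n)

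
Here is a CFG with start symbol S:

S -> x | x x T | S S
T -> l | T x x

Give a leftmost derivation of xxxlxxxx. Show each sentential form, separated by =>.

S=>SS=>SSS=>SSSS=>SSSSS=>xSSSS=>xSSSSS=>xxxTSSSS=>xxxlSSSS=>xxxlxSSS=>xxxlxxSS=>xxxlxxxS=>xxxlxxxx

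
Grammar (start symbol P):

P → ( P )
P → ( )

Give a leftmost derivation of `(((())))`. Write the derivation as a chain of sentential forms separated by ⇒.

P ⇒ (P)   [P → ( P )]
(P) ⇒ ((P))   [P → ( P )]
((P)) ⇒ (((P)))   [P → ( P )]
(((P))) ⇒ (((())))   [P → ( )]

P ⇒ (P) ⇒ ((P)) ⇒ (((P))) ⇒ (((())))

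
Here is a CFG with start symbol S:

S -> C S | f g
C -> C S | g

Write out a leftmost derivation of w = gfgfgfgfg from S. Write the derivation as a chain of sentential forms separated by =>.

S => CS   [S -> C S]
CS => CSS   [C -> C S]
CSS => CSSS   [C -> C S]
CSSS => CSSSS   [C -> C S]
CSSSS => gSSSS   [C -> g]
gSSSS => gfgSSS   [S -> f g]
gfgSSS => gfgfgSS   [S -> f g]
gfgfgSS => gfgfgfgS   [S -> f g]
gfgfgfgS => gfgfgfgfg   [S -> f g]

S => CS => CSS => CSSS => CSSSS => gSSSS => gfgSSS => gfgfgSS => gfgfgfgS => gfgfgfgfg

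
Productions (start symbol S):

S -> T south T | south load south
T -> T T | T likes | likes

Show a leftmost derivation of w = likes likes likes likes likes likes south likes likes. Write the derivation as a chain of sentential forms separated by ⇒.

S ⇒ T south T   [S -> T south T]
T south T ⇒ T T south T   [T -> T T]
T T south T ⇒ T T T south T   [T -> T T]
T T T south T ⇒ T likes T T south T   [T -> T likes]
T likes T T south T ⇒ T likes likes T T south T   [T -> T likes]
T likes likes T T south T ⇒ T likes likes likes T T south T   [T -> T likes]
T likes likes likes T T south T ⇒ likes likes likes likes T T south T   [T -> likes]
likes likes likes likes T T south T ⇒ likes likes likes likes likes T south T   [T -> likes]
likes likes likes likes likes T south T ⇒ likes likes likes likes likes likes south T   [T -> likes]
likes likes likes likes likes likes south T ⇒ likes likes likes likes likes likes south T likes   [T -> T likes]
likes likes likes likes likes likes south T likes ⇒ likes likes likes likes likes likes south likes likes   [T -> likes]

S ⇒ T south T ⇒ T T south T ⇒ T T T south T ⇒ T likes T T south T ⇒ T likes likes T T south T ⇒ T likes likes likes T T south T ⇒ likes likes likes likes T T south T ⇒ likes likes likes likes likes T south T ⇒ likes likes likes likes likes likes south T ⇒ likes likes likes likes likes likes south T likes ⇒ likes likes likes likes likes likes south likes likes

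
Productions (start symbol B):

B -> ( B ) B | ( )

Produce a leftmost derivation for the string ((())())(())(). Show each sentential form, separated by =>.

B => (B)B => ((B)B)B => ((())B)B => ((())())B => ((())())(B)B => ((())())(())B => ((())())(())()

B => (B)B   [B -> ( B ) B]
(B)B => ((B)B)B   [B -> ( B ) B]
((B)B)B => ((())B)B   [B -> ( )]
((())B)B => ((())())B   [B -> ( )]
((())())B => ((())())(B)B   [B -> ( B ) B]
((())())(B)B => ((())())(())B   [B -> ( )]
((())())(())B => ((())())(())()   [B -> ( )]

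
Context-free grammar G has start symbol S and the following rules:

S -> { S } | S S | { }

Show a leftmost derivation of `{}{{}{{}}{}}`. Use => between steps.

S => SS => {}S => {}{S} => {}{SS} => {}{SSS} => {}{{}SS} => {}{{}{S}S} => {}{{}{{}}S} => {}{{}{{}}{}}

S => SS   [S -> S S]
SS => {}S   [S -> { }]
{}S => {}{S}   [S -> { S }]
{}{S} => {}{SS}   [S -> S S]
{}{SS} => {}{SSS}   [S -> S S]
{}{SSS} => {}{{}SS}   [S -> { }]
{}{{}SS} => {}{{}{S}S}   [S -> { S }]
{}{{}{S}S} => {}{{}{{}}S}   [S -> { }]
{}{{}{{}}S} => {}{{}{{}}{}}   [S -> { }]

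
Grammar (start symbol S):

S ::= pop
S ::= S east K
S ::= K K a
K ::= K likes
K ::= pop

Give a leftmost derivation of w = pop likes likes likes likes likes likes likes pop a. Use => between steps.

S => K K a => K likes K a => K likes likes K a => K likes likes likes K a => K likes likes likes likes K a => K likes likes likes likes likes K a => K likes likes likes likes likes likes K a => K likes likes likes likes likes likes likes K a => pop likes likes likes likes likes likes likes K a => pop likes likes likes likes likes likes likes pop a

S => K K a   [S ::= K K a]
K K a => K likes K a   [K ::= K likes]
K likes K a => K likes likes K a   [K ::= K likes]
K likes likes K a => K likes likes likes K a   [K ::= K likes]
K likes likes likes K a => K likes likes likes likes K a   [K ::= K likes]
K likes likes likes likes K a => K likes likes likes likes likes K a   [K ::= K likes]
K likes likes likes likes likes K a => K likes likes likes likes likes likes K a   [K ::= K likes]
K likes likes likes likes likes likes K a => K likes likes likes likes likes likes likes K a   [K ::= K likes]
K likes likes likes likes likes likes likes K a => pop likes likes likes likes likes likes likes K a   [K ::= pop]
pop likes likes likes likes likes likes likes K a => pop likes likes likes likes likes likes likes pop a   [K ::= pop]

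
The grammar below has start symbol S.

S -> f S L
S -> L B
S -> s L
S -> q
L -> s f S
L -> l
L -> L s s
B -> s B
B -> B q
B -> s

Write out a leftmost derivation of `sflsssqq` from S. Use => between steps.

S => LB => sfSB => sfLBB => sflBB => sflsB => sflssB => sflssBq => sflssBqq => sflsssqq

S => LB   [S -> L B]
LB => sfSB   [L -> s f S]
sfSB => sfLBB   [S -> L B]
sfLBB => sflBB   [L -> l]
sflBB => sflsB   [B -> s]
sflsB => sflssB   [B -> s B]
sflssB => sflssBq   [B -> B q]
sflssBq => sflssBqq   [B -> B q]
sflssBqq => sflsssqq   [B -> s]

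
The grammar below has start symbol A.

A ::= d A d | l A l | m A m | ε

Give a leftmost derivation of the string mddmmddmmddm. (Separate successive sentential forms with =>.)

A => mAm => mdAdm => mddAddm => mddmAmddm => mddmmAmmddm => mddmmdAdmmddm => mddmmddmmddm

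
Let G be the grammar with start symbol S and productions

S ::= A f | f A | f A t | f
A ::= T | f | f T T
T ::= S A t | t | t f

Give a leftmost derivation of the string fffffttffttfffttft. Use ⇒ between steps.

S ⇒ fAt   [S ::= f A t]
fAt ⇒ ffTTt   [A ::= f T T]
ffTTt ⇒ ffSAtTt   [T ::= S A t]
ffSAtTt ⇒ ffAfAtTt   [S ::= A f]
ffAfAtTt ⇒ fffTTfAtTt   [A ::= f T T]
fffTTfAtTt ⇒ fffSAtTfAtTt   [T ::= S A t]
fffSAtTfAtTt ⇒ ffffAAtTfAtTt   [S ::= f A]
ffffAAtTfAtTt ⇒ fffffTTAtTfAtTt   [A ::= f T T]
fffffTTAtTfAtTt ⇒ ffffftTAtTfAtTt   [T ::= t]
ffffftTAtTfAtTt ⇒ fffffttfAtTfAtTt   [T ::= t f]
fffffttfAtTfAtTt ⇒ fffffttfftTfAtTt   [A ::= f]
fffffttfftTfAtTt ⇒ fffffttffttffAtTt   [T ::= t f]
fffffttffttffAtTt ⇒ fffffttffttffftTt   [A ::= f]
fffffttffttffftTt ⇒ fffffttffttfffttft   [T ::= t f]

S ⇒ fAt ⇒ ffTTt ⇒ ffSAtTt ⇒ ffAfAtTt ⇒ fffTTfAtTt ⇒ fffSAtTfAtTt ⇒ ffffAAtTfAtTt ⇒ fffffTTAtTfAtTt ⇒ ffffftTAtTfAtTt ⇒ fffffttfAtTfAtTt ⇒ fffffttfftTfAtTt ⇒ fffffttffttffAtTt ⇒ fffffttffttffftTt ⇒ fffffttffttfffttft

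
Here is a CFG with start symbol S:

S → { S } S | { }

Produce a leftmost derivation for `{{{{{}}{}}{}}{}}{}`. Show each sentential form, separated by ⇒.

S ⇒ {S}S ⇒ {{S}S}S ⇒ {{{S}S}S}S ⇒ {{{{S}S}S}S}S ⇒ {{{{{}}S}S}S}S ⇒ {{{{{}}{}}S}S}S ⇒ {{{{{}}{}}{}}S}S ⇒ {{{{{}}{}}{}}{}}S ⇒ {{{{{}}{}}{}}{}}{}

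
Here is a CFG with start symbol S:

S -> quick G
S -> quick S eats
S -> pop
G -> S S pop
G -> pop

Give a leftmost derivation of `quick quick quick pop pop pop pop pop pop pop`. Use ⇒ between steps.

S ⇒ quick G ⇒ quick S S pop ⇒ quick quick G S pop ⇒ quick quick S S pop S pop ⇒ quick quick quick G S pop S pop ⇒ quick quick quick S S pop S pop S pop ⇒ quick quick quick pop S pop S pop S pop ⇒ quick quick quick pop pop pop S pop S pop ⇒ quick quick quick pop pop pop pop pop S pop ⇒ quick quick quick pop pop pop pop pop pop pop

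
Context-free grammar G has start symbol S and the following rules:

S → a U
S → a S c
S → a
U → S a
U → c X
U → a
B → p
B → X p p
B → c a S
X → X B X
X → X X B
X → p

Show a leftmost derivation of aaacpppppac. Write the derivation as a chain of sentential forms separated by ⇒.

S⇒aSc⇒aaUc⇒aaSac⇒aaaUac⇒aaacXac⇒aaacXBXac⇒aaacXXBBXac⇒aaacpXBBXac⇒aaacppBBXac⇒aaacpppBXac⇒aaacppppXac⇒aaacpppppac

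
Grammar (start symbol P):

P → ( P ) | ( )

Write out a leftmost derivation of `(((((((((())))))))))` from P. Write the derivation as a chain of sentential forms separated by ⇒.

P ⇒ (P) ⇒ ((P)) ⇒ (((P))) ⇒ ((((P)))) ⇒ (((((P))))) ⇒ ((((((P)))))) ⇒ (((((((P))))))) ⇒ ((((((((P)))))))) ⇒ (((((((((P))))))))) ⇒ (((((((((())))))))))

P ⇒ (P)   [P → ( P )]
(P) ⇒ ((P))   [P → ( P )]
((P)) ⇒ (((P)))   [P → ( P )]
(((P))) ⇒ ((((P))))   [P → ( P )]
((((P)))) ⇒ (((((P)))))   [P → ( P )]
(((((P))))) ⇒ ((((((P))))))   [P → ( P )]
((((((P)))))) ⇒ (((((((P)))))))   [P → ( P )]
(((((((P))))))) ⇒ ((((((((P))))))))   [P → ( P )]
((((((((P)))))))) ⇒ (((((((((P)))))))))   [P → ( P )]
(((((((((P))))))))) ⇒ (((((((((())))))))))   [P → ( )]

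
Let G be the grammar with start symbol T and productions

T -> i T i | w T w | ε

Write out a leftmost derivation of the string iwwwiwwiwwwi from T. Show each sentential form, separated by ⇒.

T ⇒ iTi ⇒ iwTwi ⇒ iwwTwwi ⇒ iwwwTwwwi ⇒ iwwwiTiwwwi ⇒ iwwwiwTwiwwwi ⇒ iwwwiwwiwwwi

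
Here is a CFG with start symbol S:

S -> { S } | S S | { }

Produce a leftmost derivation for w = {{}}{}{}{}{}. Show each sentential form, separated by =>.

S => SS => SSS => SSSS => SSSSS => {S}SSSS => {{}}SSSS => {{}}{}SSS => {{}}{}{}SS => {{}}{}{}{}S => {{}}{}{}{}{}

S => SS   [S -> S S]
SS => SSS   [S -> S S]
SSS => SSSS   [S -> S S]
SSSS => SSSSS   [S -> S S]
SSSSS => {S}SSSS   [S -> { S }]
{S}SSSS => {{}}SSSS   [S -> { }]
{{}}SSSS => {{}}{}SSS   [S -> { }]
{{}}{}SSS => {{}}{}{}SS   [S -> { }]
{{}}{}{}SS => {{}}{}{}{}S   [S -> { }]
{{}}{}{}{}S => {{}}{}{}{}{}   [S -> { }]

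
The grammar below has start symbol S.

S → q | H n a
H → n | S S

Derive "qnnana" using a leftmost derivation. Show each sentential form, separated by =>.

S => Hna => SSna => qSna => qHnana => qnnana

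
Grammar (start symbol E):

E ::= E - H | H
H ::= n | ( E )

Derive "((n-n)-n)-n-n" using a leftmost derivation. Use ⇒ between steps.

E⇒E-H⇒E-H-H⇒H-H-H⇒(E)-H-H⇒(E-H)-H-H⇒(H-H)-H-H⇒((E)-H)-H-H⇒((E-H)-H)-H-H⇒((H-H)-H)-H-H⇒((n-H)-H)-H-H⇒((n-n)-H)-H-H⇒((n-n)-n)-H-H⇒((n-n)-n)-n-H⇒((n-n)-n)-n-n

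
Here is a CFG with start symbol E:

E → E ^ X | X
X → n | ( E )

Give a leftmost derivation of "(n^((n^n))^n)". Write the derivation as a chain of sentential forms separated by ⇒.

E ⇒ X   [E → X]
X ⇒ (E)   [X → ( E )]
(E) ⇒ (E^X)   [E → E ^ X]
(E^X) ⇒ (E^X^X)   [E → E ^ X]
(E^X^X) ⇒ (X^X^X)   [E → X]
(X^X^X) ⇒ (n^X^X)   [X → n]
(n^X^X) ⇒ (n^(E)^X)   [X → ( E )]
(n^(E)^X) ⇒ (n^(X)^X)   [E → X]
(n^(X)^X) ⇒ (n^((E))^X)   [X → ( E )]
(n^((E))^X) ⇒ (n^((E^X))^X)   [E → E ^ X]
(n^((E^X))^X) ⇒ (n^((X^X))^X)   [E → X]
(n^((X^X))^X) ⇒ (n^((n^X))^X)   [X → n]
(n^((n^X))^X) ⇒ (n^((n^n))^X)   [X → n]
(n^((n^n))^X) ⇒ (n^((n^n))^n)   [X → n]

E⇒X⇒(E)⇒(E^X)⇒(E^X^X)⇒(X^X^X)⇒(n^X^X)⇒(n^(E)^X)⇒(n^(X)^X)⇒(n^((E))^X)⇒(n^((E^X))^X)⇒(n^((X^X))^X)⇒(n^((n^X))^X)⇒(n^((n^n))^X)⇒(n^((n^n))^n)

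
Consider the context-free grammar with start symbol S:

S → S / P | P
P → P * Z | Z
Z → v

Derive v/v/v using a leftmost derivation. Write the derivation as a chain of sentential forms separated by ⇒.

S⇒S/P⇒S/P/P⇒P/P/P⇒Z/P/P⇒v/P/P⇒v/Z/P⇒v/v/P⇒v/v/Z⇒v/v/v

S ⇒ S/P   [S → S / P]
S/P ⇒ S/P/P   [S → S / P]
S/P/P ⇒ P/P/P   [S → P]
P/P/P ⇒ Z/P/P   [P → Z]
Z/P/P ⇒ v/P/P   [Z → v]
v/P/P ⇒ v/Z/P   [P → Z]
v/Z/P ⇒ v/v/P   [Z → v]
v/v/P ⇒ v/v/Z   [P → Z]
v/v/Z ⇒ v/v/v   [Z → v]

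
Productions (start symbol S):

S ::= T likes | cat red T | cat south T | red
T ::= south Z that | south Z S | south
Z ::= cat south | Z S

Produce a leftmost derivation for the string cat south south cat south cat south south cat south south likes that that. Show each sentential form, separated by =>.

S => cat south T => cat south south Z that => cat south south Z S that => cat south south cat south S that => cat south south cat south cat south T that => cat south south cat south cat south south Z that that => cat south south cat south cat south south Z S that that => cat south south cat south cat south south cat south S that that => cat south south cat south cat south south cat south T likes that that => cat south south cat south cat south south cat south south likes that that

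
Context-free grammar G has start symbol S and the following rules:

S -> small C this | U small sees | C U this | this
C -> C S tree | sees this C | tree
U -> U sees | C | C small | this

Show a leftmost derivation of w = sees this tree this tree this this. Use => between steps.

S => C U this => C S tree U this => sees this C S tree U this => sees this tree S tree U this => sees this tree this tree U this => sees this tree this tree this this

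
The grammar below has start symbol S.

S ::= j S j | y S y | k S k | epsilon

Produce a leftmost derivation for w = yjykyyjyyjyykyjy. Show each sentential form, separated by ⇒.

S ⇒ ySy ⇒ yjSjy ⇒ yjySyjy ⇒ yjykSkyjy ⇒ yjykySykyjy ⇒ yjykyySyykyjy ⇒ yjykyyjSjyykyjy ⇒ yjykyyjySyjyykyjy ⇒ yjykyyjyyjyykyjy

S ⇒ ySy   [S ::= y S y]
ySy ⇒ yjSjy   [S ::= j S j]
yjSjy ⇒ yjySyjy   [S ::= y S y]
yjySyjy ⇒ yjykSkyjy   [S ::= k S k]
yjykSkyjy ⇒ yjykySykyjy   [S ::= y S y]
yjykySykyjy ⇒ yjykyySyykyjy   [S ::= y S y]
yjykyySyykyjy ⇒ yjykyyjSjyykyjy   [S ::= j S j]
yjykyyjSjyykyjy ⇒ yjykyyjySyjyykyjy   [S ::= y S y]
yjykyyjySyjyykyjy ⇒ yjykyyjyyjyykyjy   [S ::= epsilon]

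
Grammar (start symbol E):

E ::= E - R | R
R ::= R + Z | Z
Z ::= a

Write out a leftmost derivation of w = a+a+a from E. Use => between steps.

E => R => R+Z => R+Z+Z => Z+Z+Z => a+Z+Z => a+a+Z => a+a+a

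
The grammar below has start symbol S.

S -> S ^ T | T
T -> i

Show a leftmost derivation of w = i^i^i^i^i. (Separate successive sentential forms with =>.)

S => S^T => S^T^T => S^T^T^T => S^T^T^T^T => T^T^T^T^T => i^T^T^T^T => i^i^T^T^T => i^i^i^T^T => i^i^i^i^T => i^i^i^i^i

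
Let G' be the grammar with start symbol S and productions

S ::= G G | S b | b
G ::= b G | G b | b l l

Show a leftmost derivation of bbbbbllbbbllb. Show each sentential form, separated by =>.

S => GG   [S ::= G G]
GG => GbG   [G ::= G b]
GbG => bGbG   [G ::= b G]
bGbG => bbGbG   [G ::= b G]
bbGbG => bbGbbG   [G ::= G b]
bbGbbG => bbbGbbG   [G ::= b G]
bbbGbbG => bbbbGbbG   [G ::= b G]
bbbbGbbG => bbbbbllbbG   [G ::= b l l]
bbbbbllbbG => bbbbbllbbGb   [G ::= G b]
bbbbbllbbGb => bbbbbllbbbllb   [G ::= b l l]

S => GG => GbG => bGbG => bbGbG => bbGbbG => bbbGbbG => bbbbGbbG => bbbbbllbbG => bbbbbllbbGb => bbbbbllbbbllb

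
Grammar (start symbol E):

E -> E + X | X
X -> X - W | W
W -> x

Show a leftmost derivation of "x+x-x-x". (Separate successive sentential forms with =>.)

E => E+X   [E -> E + X]
E+X => X+X   [E -> X]
X+X => W+X   [X -> W]
W+X => x+X   [W -> x]
x+X => x+X-W   [X -> X - W]
x+X-W => x+X-W-W   [X -> X - W]
x+X-W-W => x+W-W-W   [X -> W]
x+W-W-W => x+x-W-W   [W -> x]
x+x-W-W => x+x-x-W   [W -> x]
x+x-x-W => x+x-x-x   [W -> x]

E => E+X => X+X => W+X => x+X => x+X-W => x+X-W-W => x+W-W-W => x+x-W-W => x+x-x-W => x+x-x-x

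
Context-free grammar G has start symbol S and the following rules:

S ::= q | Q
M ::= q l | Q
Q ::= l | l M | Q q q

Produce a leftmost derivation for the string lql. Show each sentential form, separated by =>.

S=>Q=>lM=>lql

S => Q   [S ::= Q]
Q => lM   [Q ::= l M]
lM => lql   [M ::= q l]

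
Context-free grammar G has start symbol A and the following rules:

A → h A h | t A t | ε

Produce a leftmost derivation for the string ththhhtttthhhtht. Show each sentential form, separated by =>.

A=>tAt=>thAht=>thtAtht=>ththAhtht=>ththhAhhtht=>ththhhAhhhtht=>ththhhtAthhhtht=>ththhhttAtthhhtht=>ththhhtttthhhtht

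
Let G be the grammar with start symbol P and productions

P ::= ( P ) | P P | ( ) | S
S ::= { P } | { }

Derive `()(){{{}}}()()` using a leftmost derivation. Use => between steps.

P => PP   [P ::= P P]
PP => PPP   [P ::= P P]
PPP => ()PP   [P ::= ( )]
()PP => ()PPP   [P ::= P P]
()PPP => ()()PP   [P ::= ( )]
()()PP => ()()PPP   [P ::= P P]
()()PPP => ()()SPP   [P ::= S]
()()SPP => ()(){P}PP   [S ::= { P }]
()(){P}PP => ()(){S}PP   [P ::= S]
()(){S}PP => ()(){{P}}PP   [S ::= { P }]
()(){{P}}PP => ()(){{S}}PP   [P ::= S]
()(){{S}}PP => ()(){{{}}}PP   [S ::= { }]
()(){{{}}}PP => ()(){{{}}}()P   [P ::= ( )]
()(){{{}}}()P => ()(){{{}}}()()   [P ::= ( )]

P => PP => PPP => ()PP => ()PPP => ()()PP => ()()PPP => ()()SPP => ()(){P}PP => ()(){S}PP => ()(){{P}}PP => ()(){{S}}PP => ()(){{{}}}PP => ()(){{{}}}()P => ()(){{{}}}()()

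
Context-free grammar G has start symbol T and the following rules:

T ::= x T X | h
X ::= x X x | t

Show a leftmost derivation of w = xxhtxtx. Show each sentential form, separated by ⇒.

T ⇒ xTX ⇒ xxTXX ⇒ xxhXX ⇒ xxhtX ⇒ xxhtxXx ⇒ xxhtxtx

T ⇒ xTX   [T ::= x T X]
xTX ⇒ xxTXX   [T ::= x T X]
xxTXX ⇒ xxhXX   [T ::= h]
xxhXX ⇒ xxhtX   [X ::= t]
xxhtX ⇒ xxhtxXx   [X ::= x X x]
xxhtxXx ⇒ xxhtxtx   [X ::= t]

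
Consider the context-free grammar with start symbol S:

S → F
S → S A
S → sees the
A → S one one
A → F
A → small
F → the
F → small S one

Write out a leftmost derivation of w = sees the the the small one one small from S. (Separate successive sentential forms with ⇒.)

S ⇒ S A ⇒ S A A ⇒ sees the A A ⇒ sees the S one one A ⇒ sees the S A one one A ⇒ sees the S A A one one A ⇒ sees the F A A one one A ⇒ sees the the A A one one A ⇒ sees the the F A one one A ⇒ sees the the the A one one A ⇒ sees the the the small one one A ⇒ sees the the the small one one small

S ⇒ S A   [S → S A]
S A ⇒ S A A   [S → S A]
S A A ⇒ sees the A A   [S → sees the]
sees the A A ⇒ sees the S one one A   [A → S one one]
sees the S one one A ⇒ sees the S A one one A   [S → S A]
sees the S A one one A ⇒ sees the S A A one one A   [S → S A]
sees the S A A one one A ⇒ sees the F A A one one A   [S → F]
sees the F A A one one A ⇒ sees the the A A one one A   [F → the]
sees the the A A one one A ⇒ sees the the F A one one A   [A → F]
sees the the F A one one A ⇒ sees the the the A one one A   [F → the]
sees the the the A one one A ⇒ sees the the the small one one A   [A → small]
sees the the the small one one A ⇒ sees the the the small one one small   [A → small]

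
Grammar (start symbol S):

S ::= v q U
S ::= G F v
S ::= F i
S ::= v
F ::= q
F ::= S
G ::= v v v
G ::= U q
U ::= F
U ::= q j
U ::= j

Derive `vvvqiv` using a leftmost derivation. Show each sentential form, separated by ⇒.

S ⇒ GFv ⇒ vvvFv ⇒ vvvSv ⇒ vvvFiv ⇒ vvvqiv

S ⇒ GFv   [S ::= G F v]
GFv ⇒ vvvFv   [G ::= v v v]
vvvFv ⇒ vvvSv   [F ::= S]
vvvSv ⇒ vvvFiv   [S ::= F i]
vvvFiv ⇒ vvvqiv   [F ::= q]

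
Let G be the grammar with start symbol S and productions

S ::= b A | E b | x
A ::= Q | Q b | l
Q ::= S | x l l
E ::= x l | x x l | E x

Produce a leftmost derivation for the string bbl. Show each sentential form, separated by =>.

S => bA   [S ::= b A]
bA => bQ   [A ::= Q]
bQ => bS   [Q ::= S]
bS => bbA   [S ::= b A]
bbA => bbl   [A ::= l]

S => bA => bQ => bS => bbA => bbl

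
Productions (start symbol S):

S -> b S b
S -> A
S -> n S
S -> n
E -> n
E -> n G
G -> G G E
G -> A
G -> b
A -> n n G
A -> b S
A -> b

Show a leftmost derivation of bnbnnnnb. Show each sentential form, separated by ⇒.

S ⇒ A ⇒ bS ⇒ bnS ⇒ bnbSb ⇒ bnbnSb ⇒ bnbnnSb ⇒ bnbnnnSb ⇒ bnbnnnnb

S ⇒ A   [S -> A]
A ⇒ bS   [A -> b S]
bS ⇒ bnS   [S -> n S]
bnS ⇒ bnbSb   [S -> b S b]
bnbSb ⇒ bnbnSb   [S -> n S]
bnbnSb ⇒ bnbnnSb   [S -> n S]
bnbnnSb ⇒ bnbnnnSb   [S -> n S]
bnbnnnSb ⇒ bnbnnnnb   [S -> n]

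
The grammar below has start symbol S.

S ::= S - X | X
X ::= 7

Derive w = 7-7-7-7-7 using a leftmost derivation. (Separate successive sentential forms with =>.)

S => S-X   [S ::= S - X]
S-X => S-X-X   [S ::= S - X]
S-X-X => S-X-X-X   [S ::= S - X]
S-X-X-X => S-X-X-X-X   [S ::= S - X]
S-X-X-X-X => X-X-X-X-X   [S ::= X]
X-X-X-X-X => 7-X-X-X-X   [X ::= 7]
7-X-X-X-X => 7-7-X-X-X   [X ::= 7]
7-7-X-X-X => 7-7-7-X-X   [X ::= 7]
7-7-7-X-X => 7-7-7-7-X   [X ::= 7]
7-7-7-7-X => 7-7-7-7-7   [X ::= 7]

S => S-X => S-X-X => S-X-X-X => S-X-X-X-X => X-X-X-X-X => 7-X-X-X-X => 7-7-X-X-X => 7-7-7-X-X => 7-7-7-7-X => 7-7-7-7-7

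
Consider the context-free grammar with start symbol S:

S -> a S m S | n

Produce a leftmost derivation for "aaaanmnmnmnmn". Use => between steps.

S => aSmS   [S -> a S m S]
aSmS => aaSmSmS   [S -> a S m S]
aaSmSmS => aaaSmSmSmS   [S -> a S m S]
aaaSmSmSmS => aaaaSmSmSmSmS   [S -> a S m S]
aaaaSmSmSmSmS => aaaanmSmSmSmS   [S -> n]
aaaanmSmSmSmS => aaaanmnmSmSmS   [S -> n]
aaaanmnmSmSmS => aaaanmnmnmSmS   [S -> n]
aaaanmnmnmSmS => aaaanmnmnmnmS   [S -> n]
aaaanmnmnmnmS => aaaanmnmnmnmn   [S -> n]

S => aSmS => aaSmSmS => aaaSmSmSmS => aaaaSmSmSmSmS => aaaanmSmSmSmS => aaaanmnmSmSmS => aaaanmnmnmSmS => aaaanmnmnmnmS => aaaanmnmnmnmn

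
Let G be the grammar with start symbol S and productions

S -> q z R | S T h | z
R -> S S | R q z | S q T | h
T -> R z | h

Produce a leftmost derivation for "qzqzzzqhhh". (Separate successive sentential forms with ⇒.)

S ⇒ STh ⇒ qzRTh ⇒ qzSqTTh ⇒ qzqzRqTTh ⇒ qzqzSSqTTh ⇒ qzqzzSqTTh ⇒ qzqzzzqTTh ⇒ qzqzzzqhTh ⇒ qzqzzzqhhh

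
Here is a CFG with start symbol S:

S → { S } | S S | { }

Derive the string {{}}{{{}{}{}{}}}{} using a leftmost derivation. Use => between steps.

S => SS   [S → S S]
SS => {S}S   [S → { S }]
{S}S => {{}}S   [S → { }]
{{}}S => {{}}SS   [S → S S]
{{}}SS => {{}}{S}S   [S → { S }]
{{}}{S}S => {{}}{{S}}S   [S → { S }]
{{}}{{S}}S => {{}}{{SS}}S   [S → S S]
{{}}{{SS}}S => {{}}{{SSS}}S   [S → S S]
{{}}{{SSS}}S => {{}}{{SSSS}}S   [S → S S]
{{}}{{SSSS}}S => {{}}{{{}SSS}}S   [S → { }]
{{}}{{{}SSS}}S => {{}}{{{}{}SS}}S   [S → { }]
{{}}{{{}{}SS}}S => {{}}{{{}{}{}S}}S   [S → { }]
{{}}{{{}{}{}S}}S => {{}}{{{}{}{}{}}}S   [S → { }]
{{}}{{{}{}{}{}}}S => {{}}{{{}{}{}{}}}{}   [S → { }]

S=>SS=>{S}S=>{{}}S=>{{}}SS=>{{}}{S}S=>{{}}{{S}}S=>{{}}{{SS}}S=>{{}}{{SSS}}S=>{{}}{{SSSS}}S=>{{}}{{{}SSS}}S=>{{}}{{{}{}SS}}S=>{{}}{{{}{}{}S}}S=>{{}}{{{}{}{}{}}}S=>{{}}{{{}{}{}{}}}{}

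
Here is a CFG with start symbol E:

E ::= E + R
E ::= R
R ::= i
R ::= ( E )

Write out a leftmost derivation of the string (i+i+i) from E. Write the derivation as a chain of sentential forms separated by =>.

E => R => (E) => (E+R) => (E+R+R) => (R+R+R) => (i+R+R) => (i+i+R) => (i+i+i)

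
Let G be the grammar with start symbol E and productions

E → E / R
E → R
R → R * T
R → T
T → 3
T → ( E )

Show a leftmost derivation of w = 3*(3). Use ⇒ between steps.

E ⇒ R ⇒ R*T ⇒ T*T ⇒ 3*T ⇒ 3*(E) ⇒ 3*(R) ⇒ 3*(T) ⇒ 3*(3)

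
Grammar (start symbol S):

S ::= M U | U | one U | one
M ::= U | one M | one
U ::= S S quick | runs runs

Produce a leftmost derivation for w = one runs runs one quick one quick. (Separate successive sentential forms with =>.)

S => U => S S quick => M U S quick => one U S quick => one S S quick S quick => one U S quick S quick => one runs runs S quick S quick => one runs runs one quick S quick => one runs runs one quick one quick

S => U   [S ::= U]
U => S S quick   [U ::= S S quick]
S S quick => M U S quick   [S ::= M U]
M U S quick => one U S quick   [M ::= one]
one U S quick => one S S quick S quick   [U ::= S S quick]
one S S quick S quick => one U S quick S quick   [S ::= U]
one U S quick S quick => one runs runs S quick S quick   [U ::= runs runs]
one runs runs S quick S quick => one runs runs one quick S quick   [S ::= one]
one runs runs one quick S quick => one runs runs one quick one quick   [S ::= one]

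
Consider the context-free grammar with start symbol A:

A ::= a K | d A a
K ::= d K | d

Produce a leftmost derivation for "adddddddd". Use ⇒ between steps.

A⇒aK⇒adK⇒addK⇒adddK⇒addddK⇒adddddK⇒addddddK⇒adddddddK⇒adddddddd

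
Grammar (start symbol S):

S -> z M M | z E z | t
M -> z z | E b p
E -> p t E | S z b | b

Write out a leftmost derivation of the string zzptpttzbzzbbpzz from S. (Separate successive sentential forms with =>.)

S => zMM => zEbpM => zSzbbpM => zzEzzbbpM => zzptEzzbbpM => zzptptEzzbbpM => zzptptSzbzzbbpM => zzptpttzbzzbbpM => zzptpttzbzzbbpzz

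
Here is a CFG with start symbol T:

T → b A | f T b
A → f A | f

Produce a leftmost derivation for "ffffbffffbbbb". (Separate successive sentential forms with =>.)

T => fTb => ffTbb => fffTbbb => ffffTbbbb => ffffbAbbbb => ffffbfAbbbb => ffffbffAbbbb => ffffbfffAbbbb => ffffbffffbbbb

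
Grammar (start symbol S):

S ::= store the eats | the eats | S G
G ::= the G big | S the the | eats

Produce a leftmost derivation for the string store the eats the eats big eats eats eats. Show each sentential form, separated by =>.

S => S G => S G G => S G G G => S G G G G => store the eats G G G G => store the eats the G big G G G => store the eats the eats big G G G => store the eats the eats big eats G G => store the eats the eats big eats eats G => store the eats the eats big eats eats eats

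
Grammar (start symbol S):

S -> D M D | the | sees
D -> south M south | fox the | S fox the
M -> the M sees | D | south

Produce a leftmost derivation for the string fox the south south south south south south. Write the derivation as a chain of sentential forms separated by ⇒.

S ⇒ D M D ⇒ fox the M D ⇒ fox the south D ⇒ fox the south south M south ⇒ fox the south south D south ⇒ fox the south south south M south south ⇒ fox the south south south south south south

S ⇒ D M D   [S -> D M D]
D M D ⇒ fox the M D   [D -> fox the]
fox the M D ⇒ fox the south D   [M -> south]
fox the south D ⇒ fox the south south M south   [D -> south M south]
fox the south south M south ⇒ fox the south south D south   [M -> D]
fox the south south D south ⇒ fox the south south south M south south   [D -> south M south]
fox the south south south M south south ⇒ fox the south south south south south south   [M -> south]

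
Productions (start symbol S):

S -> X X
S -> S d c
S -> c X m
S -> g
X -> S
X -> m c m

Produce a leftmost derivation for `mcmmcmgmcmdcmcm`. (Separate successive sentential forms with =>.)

S => XX   [S -> X X]
XX => mcmX   [X -> m c m]
mcmX => mcmS   [X -> S]
mcmS => mcmXX   [S -> X X]
mcmXX => mcmSX   [X -> S]
mcmSX => mcmXXX   [S -> X X]
mcmXXX => mcmmcmXX   [X -> m c m]
mcmmcmXX => mcmmcmSX   [X -> S]
mcmmcmSX => mcmmcmSdcX   [S -> S d c]
mcmmcmSdcX => mcmmcmXXdcX   [S -> X X]
mcmmcmXXdcX => mcmmcmSXdcX   [X -> S]
mcmmcmSXdcX => mcmmcmgXdcX   [S -> g]
mcmmcmgXdcX => mcmmcmgmcmdcX   [X -> m c m]
mcmmcmgmcmdcX => mcmmcmgmcmdcmcm   [X -> m c m]

S => XX => mcmX => mcmS => mcmXX => mcmSX => mcmXXX => mcmmcmXX => mcmmcmSX => mcmmcmSdcX => mcmmcmXXdcX => mcmmcmSXdcX => mcmmcmgXdcX => mcmmcmgmcmdcX => mcmmcmgmcmdcmcm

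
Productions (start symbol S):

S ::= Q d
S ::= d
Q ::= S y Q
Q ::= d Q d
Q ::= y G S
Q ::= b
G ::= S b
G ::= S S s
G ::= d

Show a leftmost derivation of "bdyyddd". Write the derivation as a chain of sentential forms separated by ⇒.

S ⇒ Qd   [S ::= Q d]
Qd ⇒ SyQd   [Q ::= S y Q]
SyQd ⇒ QdyQd   [S ::= Q d]
QdyQd ⇒ bdyQd   [Q ::= b]
bdyQd ⇒ bdyyGSd   [Q ::= y G S]
bdyyGSd ⇒ bdyydSd   [G ::= d]
bdyydSd ⇒ bdyyddd   [S ::= d]

S ⇒ Qd ⇒ SyQd ⇒ QdyQd ⇒ bdyQd ⇒ bdyyGSd ⇒ bdyydSd ⇒ bdyyddd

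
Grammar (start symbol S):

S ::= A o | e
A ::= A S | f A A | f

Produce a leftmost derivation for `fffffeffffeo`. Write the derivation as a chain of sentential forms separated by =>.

S => Ao   [S ::= A o]
Ao => ASo   [A ::= A S]
ASo => fAASo   [A ::= f A A]
fAASo => ffAAASo   [A ::= f A A]
ffAAASo => fffAAAASo   [A ::= f A A]
fffAAAASo => ffffAAAAASo   [A ::= f A A]
ffffAAAAASo => ffffASAAAASo   [A ::= A S]
ffffASAAAASo => fffffSAAAASo   [A ::= f]
fffffSAAAASo => fffffeAAAASo   [S ::= e]
fffffeAAAASo => fffffefAAASo   [A ::= f]
fffffefAAASo => fffffeffAASo   [A ::= f]
fffffeffAASo => fffffefffASo   [A ::= f]
fffffefffASo => fffffeffffSo   [A ::= f]
fffffeffffSo => fffffeffffeo   [S ::= e]

S => Ao => ASo => fAASo => ffAAASo => fffAAAASo => ffffAAAAASo => ffffASAAAASo => fffffSAAAASo => fffffeAAAASo => fffffefAAASo => fffffeffAASo => fffffefffASo => fffffeffffSo => fffffeffffeo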